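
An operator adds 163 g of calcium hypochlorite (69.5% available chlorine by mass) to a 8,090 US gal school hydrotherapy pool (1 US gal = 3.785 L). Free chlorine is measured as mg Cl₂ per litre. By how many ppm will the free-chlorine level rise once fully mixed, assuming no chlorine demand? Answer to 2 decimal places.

Volume: 8,090 US gal × 3.785 L/gal = 30,621 L.
Available chlorine delivered: 163 g × 0.695 = 113.3 g as Cl₂.
Concentration rise: 113.3 g / 30,621 L = 3.7 mg/L = 3.70 ppm.

3.70 ppm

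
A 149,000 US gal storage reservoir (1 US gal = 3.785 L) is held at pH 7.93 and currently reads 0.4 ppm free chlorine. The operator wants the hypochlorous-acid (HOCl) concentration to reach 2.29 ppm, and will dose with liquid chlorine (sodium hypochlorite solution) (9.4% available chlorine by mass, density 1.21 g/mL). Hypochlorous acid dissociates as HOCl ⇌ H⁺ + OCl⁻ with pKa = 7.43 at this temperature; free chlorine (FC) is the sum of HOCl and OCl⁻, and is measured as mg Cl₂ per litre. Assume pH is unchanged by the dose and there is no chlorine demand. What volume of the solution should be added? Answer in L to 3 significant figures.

45.3 L

Volume: 149,000 US gal × 3.785 L/gal = 563,965 L.
[OCl⁻]/[HOCl] = 10^(pH − pKa) = 10^(7.93 − 7.43) = 3.162; fraction as HOCl = 1/(1 + 3.162) = 0.2403.
Free chlorine required for 2.29 ppm HOCl: 2.29 / 0.2403 = 9.532 ppm.
FC to add: 9.532 − 0.4 = 9.132 mg/L as Cl₂.
Cl₂ equivalent: 9.132 mg/L × 563,965 L = 5150 g.
Product at 9.4% available Cl: 5150 / 0.094 = 54,790 g.
Volume: 54,790 g ÷ 1.21 g/mL = 45,280 mL.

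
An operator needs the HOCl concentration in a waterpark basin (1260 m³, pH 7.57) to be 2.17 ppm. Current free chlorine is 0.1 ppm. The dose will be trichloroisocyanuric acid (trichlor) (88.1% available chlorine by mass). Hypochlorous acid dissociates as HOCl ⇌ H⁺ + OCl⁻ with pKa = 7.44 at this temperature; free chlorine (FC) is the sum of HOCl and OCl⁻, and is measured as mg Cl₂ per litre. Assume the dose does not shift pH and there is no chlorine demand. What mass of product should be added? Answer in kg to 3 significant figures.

7.15 kg

Volume: 1260 m³ = 1,260,000 L.
[OCl⁻]/[HOCl] = 10^(pH − pKa) = 10^(7.57 − 7.44) = 1.349; fraction as HOCl = 1/(1 + 1.349) = 0.4257.
Free chlorine required for 2.17 ppm HOCl: 2.17 / 0.4257 = 5.097 ppm.
FC to add: 5.097 − 0.1 = 4.997 mg/L as Cl₂.
Cl₂ equivalent: 4.997 mg/L × 1,260,000 L = 6297 g.
Product at 88.1% available Cl: 6297 / 0.881 = 7147 g.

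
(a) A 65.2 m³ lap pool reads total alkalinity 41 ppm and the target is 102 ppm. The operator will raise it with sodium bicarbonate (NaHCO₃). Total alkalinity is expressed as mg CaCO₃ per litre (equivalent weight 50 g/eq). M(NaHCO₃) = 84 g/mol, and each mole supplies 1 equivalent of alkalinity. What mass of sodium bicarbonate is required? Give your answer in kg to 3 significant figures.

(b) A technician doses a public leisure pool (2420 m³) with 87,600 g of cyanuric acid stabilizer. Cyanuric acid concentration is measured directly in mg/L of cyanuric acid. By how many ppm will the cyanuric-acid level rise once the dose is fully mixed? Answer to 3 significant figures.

(a) 6.68 kg; (b) 36.2 ppm

(a) Volume: 65.2 m³ = 65,200 L.
(a) Alkalinity to add: (102 − 41) = 61 mg/L as CaCO₃ × 65,200 L = 3977 g as CaCO₃.
(a) Equivalents: 3977 g ÷ 50 g/eq = 79.54 eq.
(a) NaHCO₃ supplies 1 eq per mole → 79.54 mol.
(a) Mass: 79.54 mol × 84 g/mol = 6682 g.

(b) Volume: 2420 m³ = 2,420,000 L.
(b) Rise: 87,600 g / 2,420,000 L × 1000 = 36.2 mg/L.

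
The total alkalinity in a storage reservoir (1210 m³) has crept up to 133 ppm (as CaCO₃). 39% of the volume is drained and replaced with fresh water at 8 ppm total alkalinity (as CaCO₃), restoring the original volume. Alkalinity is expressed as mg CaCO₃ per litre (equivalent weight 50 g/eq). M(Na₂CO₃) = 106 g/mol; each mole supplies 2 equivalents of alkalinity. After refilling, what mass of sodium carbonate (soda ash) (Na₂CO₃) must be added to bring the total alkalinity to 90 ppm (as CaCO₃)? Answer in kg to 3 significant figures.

7.37 kg

Volume: 1210 m³ = 1,210,000 L.
After draining 39% and refilling: 133 × 0.61 + 8 × 0.39 = 84.25 ppm.
Deficit to target: 90 − 84.25 = 5.75 mg/L.
As CaCO₃: 5.75 mg/L × 1,210,000 L = 6958 g; ÷ 50 g/eq ÷ 2 = 69.58 mol Na₂CO₃.
Mass: 69.58 × 106 = 7375 g.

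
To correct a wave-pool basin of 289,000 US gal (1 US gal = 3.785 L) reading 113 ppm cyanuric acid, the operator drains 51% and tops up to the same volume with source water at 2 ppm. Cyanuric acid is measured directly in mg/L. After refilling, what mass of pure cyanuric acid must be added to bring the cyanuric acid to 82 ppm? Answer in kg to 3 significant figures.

Volume: 289,000 US gal × 3.785 L/gal = 1,093,865 L.
After draining 51% and refilling: 113 × 0.49 + 2 × 0.51 = 56.39 ppm.
Deficit to target: 82 − 56.39 = 25.61 mg/L.
Mass: 25.61 mg/L × 1,093,865 L = 28,010 g cyanuric acid.

28.0 kg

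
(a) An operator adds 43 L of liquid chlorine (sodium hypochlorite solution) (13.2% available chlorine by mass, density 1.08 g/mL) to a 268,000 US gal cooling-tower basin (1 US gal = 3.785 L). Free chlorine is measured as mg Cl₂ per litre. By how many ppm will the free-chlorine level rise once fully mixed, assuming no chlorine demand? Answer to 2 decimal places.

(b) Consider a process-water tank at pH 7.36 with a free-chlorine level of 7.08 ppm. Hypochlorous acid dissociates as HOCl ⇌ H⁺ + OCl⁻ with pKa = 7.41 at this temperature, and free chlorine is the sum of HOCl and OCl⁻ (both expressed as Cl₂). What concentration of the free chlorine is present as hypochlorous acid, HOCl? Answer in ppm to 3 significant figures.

(a) 6.04 ppm; (b) 3.74 ppm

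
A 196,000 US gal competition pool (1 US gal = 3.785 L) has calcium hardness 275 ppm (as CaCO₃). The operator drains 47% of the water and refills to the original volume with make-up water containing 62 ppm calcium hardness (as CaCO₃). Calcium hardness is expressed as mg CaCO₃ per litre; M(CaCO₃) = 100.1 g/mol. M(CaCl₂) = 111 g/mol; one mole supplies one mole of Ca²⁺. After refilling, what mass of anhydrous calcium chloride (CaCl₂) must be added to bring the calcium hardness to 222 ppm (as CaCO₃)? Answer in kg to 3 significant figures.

38.8 kg

Volume: 196,000 US gal × 3.785 L/gal = 741,860 L.
After draining 47% and refilling: 275 × 0.53 + 62 × 0.47 = 174.89 ppm.
Deficit to target: 222 − 174.89 = 47.11 mg/L.
As CaCO₃: 47.11 mg/L × 741,860 L = 34,950 g; ÷ 100.1 = 349.1 mol Ca²⁺.
Mass: 349.1 × 111 = 38,750 g.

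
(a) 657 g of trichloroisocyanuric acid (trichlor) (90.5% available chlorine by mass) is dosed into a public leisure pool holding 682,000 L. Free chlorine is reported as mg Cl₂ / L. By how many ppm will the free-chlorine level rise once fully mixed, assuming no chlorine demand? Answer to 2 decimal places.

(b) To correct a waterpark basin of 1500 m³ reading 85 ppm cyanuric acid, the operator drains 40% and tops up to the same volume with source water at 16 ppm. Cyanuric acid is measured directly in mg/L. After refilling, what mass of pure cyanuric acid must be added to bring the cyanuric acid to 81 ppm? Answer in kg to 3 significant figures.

(a) Available chlorine delivered: 657 g × 0.905 = 594.6 g as Cl₂.
(a) Concentration rise: 594.6 g / 682,000 L = 0.8718 mg/L = 0.87 ppm.

(b) Volume: 1500 m³ = 1,500,000 L.
(b) After draining 40% and refilling: 85 × 0.60 + 16 × 0.40 = 57.4 ppm.
(b) Deficit to target: 81 − 57.4 = 23.6 mg/L.
(b) Mass: 23.6 mg/L × 1,500,000 L = 35,400 g cyanuric acid.

(a) 0.87 ppm; (b) 35.4 kg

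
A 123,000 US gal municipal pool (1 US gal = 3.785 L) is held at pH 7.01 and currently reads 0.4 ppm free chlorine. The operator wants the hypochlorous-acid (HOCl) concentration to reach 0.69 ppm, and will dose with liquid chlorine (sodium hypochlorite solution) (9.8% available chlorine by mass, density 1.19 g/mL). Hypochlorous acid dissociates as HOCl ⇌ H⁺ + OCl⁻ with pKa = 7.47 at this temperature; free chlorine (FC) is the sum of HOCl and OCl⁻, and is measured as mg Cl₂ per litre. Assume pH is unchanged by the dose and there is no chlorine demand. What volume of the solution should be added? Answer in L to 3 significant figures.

Volume: 123,000 US gal × 3.785 L/gal = 465,555 L.
[OCl⁻]/[HOCl] = 10^(pH − pKa) = 10^(7.01 − 7.47) = 0.3467; fraction as HOCl = 1/(1 + 0.3467) = 0.7425.
Free chlorine required for 0.69 ppm HOCl: 0.69 / 0.7425 = 0.9292 ppm.
FC to add: 0.9292 − 0.4 = 0.5292 mg/L as Cl₂.
Cl₂ equivalent: 0.5292 mg/L × 465,555 L = 246.4 g.
Product at 9.8% available Cl: 246.4 / 0.098 = 2514 g.
Volume: 2514 g ÷ 1.19 g/mL = 2113 mL.

2.11 L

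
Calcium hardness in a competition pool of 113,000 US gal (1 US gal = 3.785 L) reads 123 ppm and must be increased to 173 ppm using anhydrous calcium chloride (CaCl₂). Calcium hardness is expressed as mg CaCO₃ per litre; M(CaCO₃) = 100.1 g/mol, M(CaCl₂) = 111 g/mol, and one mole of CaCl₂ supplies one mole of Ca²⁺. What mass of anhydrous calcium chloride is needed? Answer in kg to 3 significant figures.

Volume: 113,000 US gal × 3.785 L/gal = 427,705 L.
Hardness to add: (173 − 123) = 50 mg/L as CaCO₃ × 427,705 L = 21,390 g as CaCO₃.
Moles of Ca²⁺ (1 mol Ca²⁺ ≡ 1 mol CaCO₃): 21,390 / 100.1 g/mol = 213.6 mol.
Mass of CaCl₂: 213.6 × 111 = 23,710 g.

23.7 kg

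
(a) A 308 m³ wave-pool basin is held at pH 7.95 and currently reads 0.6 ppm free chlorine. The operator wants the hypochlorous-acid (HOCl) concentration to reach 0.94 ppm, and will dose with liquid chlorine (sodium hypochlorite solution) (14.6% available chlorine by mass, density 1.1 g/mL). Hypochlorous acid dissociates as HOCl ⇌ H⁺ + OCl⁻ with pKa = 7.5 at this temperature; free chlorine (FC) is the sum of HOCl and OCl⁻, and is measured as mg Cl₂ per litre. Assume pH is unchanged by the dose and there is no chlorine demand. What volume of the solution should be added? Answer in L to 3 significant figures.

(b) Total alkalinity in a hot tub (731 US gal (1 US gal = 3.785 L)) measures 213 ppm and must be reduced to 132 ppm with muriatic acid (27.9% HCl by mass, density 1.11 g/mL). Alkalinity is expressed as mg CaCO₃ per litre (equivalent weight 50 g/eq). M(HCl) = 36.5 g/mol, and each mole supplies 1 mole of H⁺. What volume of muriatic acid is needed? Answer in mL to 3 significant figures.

(a) Volume: 308 m³ = 308,000 L.
(a) [OCl⁻]/[HOCl] = 10^(pH − pKa) = 10^(7.95 − 7.5) = 2.818; fraction as HOCl = 1/(1 + 2.818) = 0.2619.
(a) Free chlorine required for 0.94 ppm HOCl: 0.94 / 0.2619 = 3.589 ppm.
(a) FC to add: 3.589 − 0.6 = 2.989 mg/L as Cl₂.
(a) Cl₂ equivalent: 2.989 mg/L × 308,000 L = 920.7 g.
(a) Product at 14.6% available Cl: 920.7 / 0.146 = 6306 g.
(a) Volume: 6306 g ÷ 1.1 g/mL = 5733 mL.

(b) Volume: 731 US gal × 3.785 L/gal = 2,767 L.
(b) Alkalinity to neutralize: (213 − 132) = 81 mg/L as CaCO₃ × 2,767 L = 224.1 g as CaCO₃.
(b) Equivalents of H⁺ required: 224.1 ÷ 50 g/eq = 4.482 eq = 4.482 mol HCl.
(b) Mass of HCl: 4.482 × 36.5 = 163.6 g.
(b) Mass of 27.9% solution: 163.6 / 0.279 = 586.4 g.
(b) Volume: 586.4 g ÷ 1.11 g/mL = 528.3 mL.

(a) 5.73 L; (b) 528 mL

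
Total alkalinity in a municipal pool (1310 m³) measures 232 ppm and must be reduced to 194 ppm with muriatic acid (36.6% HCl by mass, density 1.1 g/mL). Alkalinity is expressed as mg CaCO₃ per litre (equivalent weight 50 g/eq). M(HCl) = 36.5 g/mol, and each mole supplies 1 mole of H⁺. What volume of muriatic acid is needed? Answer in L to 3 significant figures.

Volume: 1310 m³ = 1,310,000 L.
Alkalinity to neutralize: (232 − 194) = 38 mg/L as CaCO₃ × 1,310,000 L = 49,780 g as CaCO₃.
Equivalents of H⁺ required: 49,780 ÷ 50 g/eq = 995.6 eq = 995.6 mol HCl.
Mass of HCl: 995.6 × 36.5 = 36,340 g.
Mass of 36.6% solution: 36,340 / 0.366 = 99,290 g.
Volume: 99,290 g ÷ 1.1 g/mL = 90,260 mL.

90.3 L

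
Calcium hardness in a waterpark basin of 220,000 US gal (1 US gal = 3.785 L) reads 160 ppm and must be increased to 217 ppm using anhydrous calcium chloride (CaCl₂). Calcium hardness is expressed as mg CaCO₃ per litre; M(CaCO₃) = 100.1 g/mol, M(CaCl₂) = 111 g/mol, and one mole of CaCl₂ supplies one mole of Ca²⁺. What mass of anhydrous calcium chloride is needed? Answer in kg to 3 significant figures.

Volume: 220,000 US gal × 3.785 L/gal = 832,700 L.
Hardness to add: (217 − 160) = 57 mg/L as CaCO₃ × 832,700 L = 47,460 g as CaCO₃.
Moles of Ca²⁺ (1 mol Ca²⁺ ≡ 1 mol CaCO₃): 47,460 / 100.1 g/mol = 474.2 mol.
Mass of CaCl₂: 474.2 × 111 = 52,630 g.

52.6 kg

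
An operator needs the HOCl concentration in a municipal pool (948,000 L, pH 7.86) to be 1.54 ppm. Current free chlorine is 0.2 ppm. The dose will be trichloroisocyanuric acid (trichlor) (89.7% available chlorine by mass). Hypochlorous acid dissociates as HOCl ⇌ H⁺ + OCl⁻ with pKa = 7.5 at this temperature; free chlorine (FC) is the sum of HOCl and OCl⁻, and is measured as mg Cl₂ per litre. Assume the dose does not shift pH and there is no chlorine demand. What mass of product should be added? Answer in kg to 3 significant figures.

[OCl⁻]/[HOCl] = 10^(pH − pKa) = 10^(7.86 − 7.5) = 2.291; fraction as HOCl = 1/(1 + 2.291) = 0.3039.
Free chlorine required for 1.54 ppm HOCl: 1.54 / 0.3039 = 5.068 ppm.
FC to add: 5.068 − 0.2 = 4.868 mg/L as Cl₂.
Cl₂ equivalent: 4.868 mg/L × 948,000 L = 4615 g.
Product at 89.7% available Cl: 4615 / 0.897 = 5145 g.

5.14 kg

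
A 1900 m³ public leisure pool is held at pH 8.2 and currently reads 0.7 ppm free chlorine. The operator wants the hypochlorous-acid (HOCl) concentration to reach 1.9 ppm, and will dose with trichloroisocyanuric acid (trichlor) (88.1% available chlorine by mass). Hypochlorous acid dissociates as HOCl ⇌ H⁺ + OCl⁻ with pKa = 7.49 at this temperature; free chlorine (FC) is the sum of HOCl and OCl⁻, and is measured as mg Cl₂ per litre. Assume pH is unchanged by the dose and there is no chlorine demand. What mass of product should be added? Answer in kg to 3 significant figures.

Volume: 1900 m³ = 1,900,000 L.
[OCl⁻]/[HOCl] = 10^(pH − pKa) = 10^(8.2 − 7.49) = 5.129; fraction as HOCl = 1/(1 + 5.129) = 0.1632.
Free chlorine required for 1.9 ppm HOCl: 1.9 / 0.1632 = 11.64 ppm.
FC to add: 11.64 − 0.7 = 10.94 mg/L as Cl₂.
Cl₂ equivalent: 10.94 mg/L × 1,900,000 L = 20,790 g.
Product at 88.1% available Cl: 20,790 / 0.881 = 23,600 g.

23.6 kg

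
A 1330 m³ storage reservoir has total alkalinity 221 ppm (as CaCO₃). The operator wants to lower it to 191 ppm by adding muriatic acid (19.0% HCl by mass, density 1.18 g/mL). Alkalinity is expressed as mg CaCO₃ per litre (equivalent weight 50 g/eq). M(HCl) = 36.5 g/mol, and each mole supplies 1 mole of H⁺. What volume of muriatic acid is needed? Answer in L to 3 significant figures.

130 L

Volume: 1330 m³ = 1,330,000 L.
Alkalinity to neutralize: (221 − 191) = 30 mg/L as CaCO₃ × 1,330,000 L = 39,900 g as CaCO₃.
Equivalents of H⁺ required: 39,900 ÷ 50 g/eq = 798 eq = 798 mol HCl.
Mass of HCl: 798 × 36.5 = 29,130 g.
Mass of 19.0% solution: 29,130 / 0.19 = 153,300 g.
Volume: 153,300 g ÷ 1.18 g/mL = 129,900 mL.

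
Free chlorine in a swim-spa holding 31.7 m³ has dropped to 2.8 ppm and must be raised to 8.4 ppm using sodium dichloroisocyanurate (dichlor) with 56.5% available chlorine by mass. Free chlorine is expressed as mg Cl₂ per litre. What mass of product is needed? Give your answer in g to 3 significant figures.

314 g

Volume: 31.7 m³ = 31,700 L.
Chlorine deficit: 8.4 − 2.8 = 5.6 ppm = 5.6 mg/L as Cl₂.
Cl₂ equivalent needed: 5.6 mg/L × 31,700 L = 177,500 mg = 177.5 g.
Product at 56.5% available chlorine: 177.5 / 0.565 = 314.2 g.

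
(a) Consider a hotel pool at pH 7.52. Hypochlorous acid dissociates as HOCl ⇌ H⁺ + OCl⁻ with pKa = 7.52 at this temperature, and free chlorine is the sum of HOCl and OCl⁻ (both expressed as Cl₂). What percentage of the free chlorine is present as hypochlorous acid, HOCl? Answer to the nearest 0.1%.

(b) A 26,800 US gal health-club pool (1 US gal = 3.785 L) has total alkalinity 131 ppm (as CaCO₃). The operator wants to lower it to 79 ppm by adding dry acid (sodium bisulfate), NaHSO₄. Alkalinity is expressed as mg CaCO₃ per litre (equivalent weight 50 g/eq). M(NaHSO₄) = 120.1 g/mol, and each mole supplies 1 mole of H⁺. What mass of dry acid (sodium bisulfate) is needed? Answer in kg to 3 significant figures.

(a) 50.0%; (b) 12.7 kg

(a) [OCl⁻]/[HOCl] = 10^(pH − pKa) = 10^(7.52 − 7.52) = 10^0.00 = 1.
(a) Fraction as HOCl = 1 / (1 + 1) = 0.5.

(b) Volume: 26,800 US gal × 3.785 L/gal = 101,438 L.
(b) Alkalinity to neutralize: (131 − 79) = 52 mg/L as CaCO₃ × 101,438 L = 5275 g as CaCO₃.
(b) Equivalents of H⁺ required: 5275 ÷ 50 g/eq = 105.5 eq = 105.5 mol NaHSO₄.
(b) Mass of NaHSO₄: 105.5 × 120.1 = 12,670 g.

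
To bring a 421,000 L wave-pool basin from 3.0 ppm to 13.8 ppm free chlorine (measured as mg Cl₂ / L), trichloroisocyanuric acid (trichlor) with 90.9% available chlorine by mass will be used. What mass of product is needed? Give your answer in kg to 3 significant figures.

5.00 kg

Chlorine deficit: 13.8 − 3.0 = 10.8 ppm = 10.8 mg/L as Cl₂.
Cl₂ equivalent needed: 10.8 mg/L × 421,000 L = 4,547,000 mg = 4547 g.
Product at 90.9% available chlorine: 4547 / 0.909 = 5002 g.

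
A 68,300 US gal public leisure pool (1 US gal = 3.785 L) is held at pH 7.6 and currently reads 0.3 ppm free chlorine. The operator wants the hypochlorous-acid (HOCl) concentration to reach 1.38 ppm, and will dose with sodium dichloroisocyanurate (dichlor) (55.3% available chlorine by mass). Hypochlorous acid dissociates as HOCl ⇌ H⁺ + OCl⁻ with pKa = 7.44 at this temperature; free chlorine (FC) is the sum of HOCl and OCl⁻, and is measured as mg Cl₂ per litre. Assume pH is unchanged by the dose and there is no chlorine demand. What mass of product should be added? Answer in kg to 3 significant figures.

1.44 kg

Volume: 68,300 US gal × 3.785 L/gal = 258,516 L.
[OCl⁻]/[HOCl] = 10^(pH − pKa) = 10^(7.6 − 7.44) = 1.445; fraction as HOCl = 1/(1 + 1.445) = 0.4089.
Free chlorine required for 1.38 ppm HOCl: 1.38 / 0.4089 = 3.375 ppm.
FC to add: 3.375 − 0.3 = 3.075 mg/L as Cl₂.
Cl₂ equivalent: 3.075 mg/L × 258,516 L = 794.9 g.
Product at 55.3% available Cl: 794.9 / 0.553 = 1437 g.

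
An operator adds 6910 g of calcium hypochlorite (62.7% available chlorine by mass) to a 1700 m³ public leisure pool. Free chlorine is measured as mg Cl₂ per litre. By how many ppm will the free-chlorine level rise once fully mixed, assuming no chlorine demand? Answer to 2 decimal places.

Volume: 1700 m³ = 1,700,000 L.
Available chlorine delivered: 6910 g × 0.627 = 4333 g as Cl₂.
Concentration rise: 4333 g / 1,700,000 L = 2.549 mg/L = 2.55 ppm.

2.55 ppm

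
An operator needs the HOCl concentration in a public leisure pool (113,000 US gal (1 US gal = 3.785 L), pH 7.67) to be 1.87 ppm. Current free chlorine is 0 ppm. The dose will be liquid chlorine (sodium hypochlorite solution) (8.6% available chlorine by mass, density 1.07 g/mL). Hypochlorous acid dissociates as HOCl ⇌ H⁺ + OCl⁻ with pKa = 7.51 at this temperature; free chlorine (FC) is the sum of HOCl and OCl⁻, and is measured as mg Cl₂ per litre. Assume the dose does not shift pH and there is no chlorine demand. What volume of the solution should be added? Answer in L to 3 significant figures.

21.3 L

Volume: 113,000 US gal × 3.785 L/gal = 427,705 L.
[OCl⁻]/[HOCl] = 10^(pH − pKa) = 10^(7.67 − 7.51) = 1.445; fraction as HOCl = 1/(1 + 1.445) = 0.4089.
Free chlorine required for 1.87 ppm HOCl: 1.87 / 0.4089 = 4.573 ppm.
FC to add: 4.573 − 0 = 4.573 mg/L as Cl₂.
Cl₂ equivalent: 4.573 mg/L × 427,705 L = 1956 g.
Product at 8.6% available Cl: 1956 / 0.086 = 22,740 g.
Volume: 22,740 g ÷ 1.07 g/mL = 21,250 mL.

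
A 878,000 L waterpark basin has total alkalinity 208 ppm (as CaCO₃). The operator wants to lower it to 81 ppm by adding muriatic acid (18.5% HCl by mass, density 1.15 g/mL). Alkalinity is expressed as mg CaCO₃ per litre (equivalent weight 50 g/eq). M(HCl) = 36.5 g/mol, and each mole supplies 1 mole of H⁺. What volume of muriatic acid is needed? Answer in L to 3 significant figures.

383 L

Alkalinity to neutralize: (208 − 81) = 127 mg/L as CaCO₃ × 878,000 L = 111,500 g as CaCO₃.
Equivalents of H⁺ required: 111,500 ÷ 50 g/eq = 2230 eq = 2230 mol HCl.
Mass of HCl: 2230 × 36.5 = 81,400 g.
Mass of 18.5% solution: 81,400 / 0.185 = 440,000 g.
Volume: 440,000 g ÷ 1.15 g/mL = 382,600 mL.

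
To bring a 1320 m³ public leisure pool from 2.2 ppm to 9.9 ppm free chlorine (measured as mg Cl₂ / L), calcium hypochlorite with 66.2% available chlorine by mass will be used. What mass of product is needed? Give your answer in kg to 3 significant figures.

15.4 kg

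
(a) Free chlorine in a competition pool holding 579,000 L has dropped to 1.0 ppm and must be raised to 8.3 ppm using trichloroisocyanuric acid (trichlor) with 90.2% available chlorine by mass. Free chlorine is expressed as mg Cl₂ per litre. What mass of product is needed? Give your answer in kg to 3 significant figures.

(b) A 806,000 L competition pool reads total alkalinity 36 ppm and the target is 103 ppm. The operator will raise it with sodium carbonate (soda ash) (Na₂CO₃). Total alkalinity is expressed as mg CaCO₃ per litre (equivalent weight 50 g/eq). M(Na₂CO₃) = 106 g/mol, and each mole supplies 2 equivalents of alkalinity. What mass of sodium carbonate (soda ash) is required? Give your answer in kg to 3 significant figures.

(a) Chlorine deficit: 8.3 − 1.0 = 7.3 ppm = 7.3 mg/L as Cl₂.
(a) Cl₂ equivalent needed: 7.3 mg/L × 579,000 L = 4,227,000 mg = 4227 g.
(a) Product at 90.2% available chlorine: 4227 / 0.902 = 4686 g.

(b) Alkalinity to add: (103 − 36) = 67 mg/L as CaCO₃ × 806,000 L = 54,000 g as CaCO₃.
(b) Equivalents: 54,000 g ÷ 50 g/eq = 1080 eq.
(b) Each mole of Na₂CO₃ supplies 2 eq, so 1080 / 2 = 540 mol.
(b) Mass: 540 mol × 106 g/mol = 57,240 g.

(a) 4.69 kg; (b) 57.2 kg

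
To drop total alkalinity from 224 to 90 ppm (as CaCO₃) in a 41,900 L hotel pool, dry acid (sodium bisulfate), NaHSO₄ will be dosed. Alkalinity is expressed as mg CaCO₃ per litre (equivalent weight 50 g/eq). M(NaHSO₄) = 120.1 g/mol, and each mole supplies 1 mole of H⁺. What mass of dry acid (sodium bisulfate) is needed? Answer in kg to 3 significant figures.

Alkalinity to neutralize: (224 − 90) = 134 mg/L as CaCO₃ × 41,900 L = 5615 g as CaCO₃.
Equivalents of H⁺ required: 5615 ÷ 50 g/eq = 112.3 eq = 112.3 mol NaHSO₄.
Mass of NaHSO₄: 112.3 × 120.1 = 13,490 g.

13.5 kg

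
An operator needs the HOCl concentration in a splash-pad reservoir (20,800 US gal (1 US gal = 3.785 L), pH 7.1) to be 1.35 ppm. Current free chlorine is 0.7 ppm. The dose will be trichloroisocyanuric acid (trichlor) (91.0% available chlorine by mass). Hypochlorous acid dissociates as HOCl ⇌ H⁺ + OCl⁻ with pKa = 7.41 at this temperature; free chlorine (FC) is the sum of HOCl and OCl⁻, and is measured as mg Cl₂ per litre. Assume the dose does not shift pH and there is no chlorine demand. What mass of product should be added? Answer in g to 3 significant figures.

113 g

Volume: 20,800 US gal × 3.785 L/gal = 78,728 L.
[OCl⁻]/[HOCl] = 10^(pH − pKa) = 10^(7.1 − 7.41) = 0.4898; fraction as HOCl = 1/(1 + 0.4898) = 0.6712.
Free chlorine required for 1.35 ppm HOCl: 1.35 / 0.6712 = 2.011 ppm.
FC to add: 2.011 − 0.7 = 1.311 mg/L as Cl₂.
Cl₂ equivalent: 1.311 mg/L × 78,728 L = 103.2 g.
Product at 91.0% available Cl: 103.2 / 0.91 = 113.4 g.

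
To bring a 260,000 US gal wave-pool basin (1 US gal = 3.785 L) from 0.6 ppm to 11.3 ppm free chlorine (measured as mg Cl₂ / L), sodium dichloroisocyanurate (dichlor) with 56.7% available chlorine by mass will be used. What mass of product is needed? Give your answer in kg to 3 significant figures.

18.6 kg

Volume: 260,000 US gal × 3.785 L/gal = 984,100 L.
Chlorine deficit: 11.3 − 0.6 = 10.7 ppm = 10.7 mg/L as Cl₂.
Cl₂ equivalent needed: 10.7 mg/L × 984,100 L = 10,530,000 mg = 10,530 g.
Product at 56.7% available chlorine: 10,530 / 0.567 = 18,570 g.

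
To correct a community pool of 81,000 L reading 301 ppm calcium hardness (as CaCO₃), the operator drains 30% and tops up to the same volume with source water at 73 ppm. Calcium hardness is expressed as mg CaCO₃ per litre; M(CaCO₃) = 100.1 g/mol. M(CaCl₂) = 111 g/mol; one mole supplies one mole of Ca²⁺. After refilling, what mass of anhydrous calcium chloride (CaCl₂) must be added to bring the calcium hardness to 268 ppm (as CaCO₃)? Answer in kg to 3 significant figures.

3.18 kg

After draining 30% and refilling: 301 × 0.70 + 73 × 0.30 = 232.6 ppm.
Deficit to target: 268 − 232.6 = 35.4 mg/L.
As CaCO₃: 35.4 mg/L × 81,000 L = 2867 g; ÷ 100.1 = 28.65 mol Ca²⁺.
Mass: 28.65 × 111 = 3180 g.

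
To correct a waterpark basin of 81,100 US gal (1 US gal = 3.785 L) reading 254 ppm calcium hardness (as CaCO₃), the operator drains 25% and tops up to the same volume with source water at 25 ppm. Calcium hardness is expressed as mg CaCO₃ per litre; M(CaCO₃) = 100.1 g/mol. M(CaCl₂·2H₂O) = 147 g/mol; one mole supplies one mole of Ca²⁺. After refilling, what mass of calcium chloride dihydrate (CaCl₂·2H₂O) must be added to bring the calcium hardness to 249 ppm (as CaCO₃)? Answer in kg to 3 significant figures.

23.6 kg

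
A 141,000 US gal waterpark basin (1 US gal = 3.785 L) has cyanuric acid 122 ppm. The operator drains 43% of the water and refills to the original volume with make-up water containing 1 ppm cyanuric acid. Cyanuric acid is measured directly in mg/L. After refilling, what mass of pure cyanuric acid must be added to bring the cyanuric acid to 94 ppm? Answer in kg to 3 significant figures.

Volume: 141,000 US gal × 3.785 L/gal = 533,685 L.
After draining 43% and refilling: 122 × 0.57 + 1 × 0.43 = 69.97 ppm.
Deficit to target: 94 − 69.97 = 24.03 mg/L.
Mass: 24.03 mg/L × 533,685 L = 12,820 g cyanuric acid.

12.8 kg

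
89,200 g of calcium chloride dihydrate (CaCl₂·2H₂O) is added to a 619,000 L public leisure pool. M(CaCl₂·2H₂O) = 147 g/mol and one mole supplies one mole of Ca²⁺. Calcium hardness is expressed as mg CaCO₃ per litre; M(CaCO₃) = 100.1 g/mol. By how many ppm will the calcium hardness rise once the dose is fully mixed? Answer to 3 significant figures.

Moles of Ca²⁺: 89,200 g ÷ 147 g/mol = 606.8 mol.
As CaCO₃: 606.8 mol × 100.1 g/mol = 60,740 g.
Rise: 60,740 g / 619,000 L × 1000 = 98.13 mg/L.

98.1 ppm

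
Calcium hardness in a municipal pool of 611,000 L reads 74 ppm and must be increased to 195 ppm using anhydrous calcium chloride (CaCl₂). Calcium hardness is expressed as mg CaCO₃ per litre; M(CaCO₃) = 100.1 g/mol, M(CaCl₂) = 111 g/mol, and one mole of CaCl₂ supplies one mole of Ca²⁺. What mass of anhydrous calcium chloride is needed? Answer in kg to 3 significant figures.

Hardness to add: (195 − 74) = 121 mg/L as CaCO₃ × 611,000 L = 73,930 g as CaCO₃.
Moles of Ca²⁺ (1 mol Ca²⁺ ≡ 1 mol CaCO₃): 73,930 / 100.1 g/mol = 738.6 mol.
Mass of CaCl₂: 738.6 × 111 = 81,980 g.

82.0 kg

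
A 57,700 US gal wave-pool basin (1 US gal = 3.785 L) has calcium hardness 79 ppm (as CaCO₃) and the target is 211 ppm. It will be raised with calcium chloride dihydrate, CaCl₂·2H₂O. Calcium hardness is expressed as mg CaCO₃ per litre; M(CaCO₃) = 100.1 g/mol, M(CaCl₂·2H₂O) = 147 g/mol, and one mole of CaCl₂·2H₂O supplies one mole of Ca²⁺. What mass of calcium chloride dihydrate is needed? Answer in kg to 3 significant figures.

42.3 kg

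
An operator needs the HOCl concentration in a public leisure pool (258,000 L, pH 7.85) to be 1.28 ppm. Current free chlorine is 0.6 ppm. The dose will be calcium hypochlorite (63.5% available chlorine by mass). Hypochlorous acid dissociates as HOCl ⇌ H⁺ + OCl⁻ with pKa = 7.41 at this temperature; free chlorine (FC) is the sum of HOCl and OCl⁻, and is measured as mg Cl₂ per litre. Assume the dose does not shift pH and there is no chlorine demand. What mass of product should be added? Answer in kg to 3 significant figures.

1.71 kg

[OCl⁻]/[HOCl] = 10^(pH − pKa) = 10^(7.85 − 7.41) = 2.754; fraction as HOCl = 1/(1 + 2.754) = 0.2664.
Free chlorine required for 1.28 ppm HOCl: 1.28 / 0.2664 = 4.805 ppm.
FC to add: 4.805 − 0.6 = 4.205 mg/L as Cl₂.
Cl₂ equivalent: 4.205 mg/L × 258,000 L = 1085 g.
Product at 63.5% available Cl: 1085 / 0.635 = 1709 g.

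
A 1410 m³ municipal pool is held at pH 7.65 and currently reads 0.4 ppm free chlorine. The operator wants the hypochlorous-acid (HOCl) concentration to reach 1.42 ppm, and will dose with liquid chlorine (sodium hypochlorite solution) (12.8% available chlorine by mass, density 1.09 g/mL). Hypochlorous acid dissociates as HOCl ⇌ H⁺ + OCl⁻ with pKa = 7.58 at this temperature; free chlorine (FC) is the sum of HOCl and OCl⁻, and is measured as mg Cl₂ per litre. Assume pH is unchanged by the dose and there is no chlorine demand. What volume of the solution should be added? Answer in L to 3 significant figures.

27.2 L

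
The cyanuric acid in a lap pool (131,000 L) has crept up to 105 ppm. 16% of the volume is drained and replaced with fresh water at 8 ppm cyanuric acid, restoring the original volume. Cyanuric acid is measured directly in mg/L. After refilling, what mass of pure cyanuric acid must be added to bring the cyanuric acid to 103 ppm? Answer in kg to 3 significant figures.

1.77 kg

After draining 16% and refilling: 105 × 0.84 + 8 × 0.16 = 89.48 ppm.
Deficit to target: 103 − 89.48 = 13.52 mg/L.
Mass: 13.52 mg/L × 131,000 L = 1771 g cyanuric acid.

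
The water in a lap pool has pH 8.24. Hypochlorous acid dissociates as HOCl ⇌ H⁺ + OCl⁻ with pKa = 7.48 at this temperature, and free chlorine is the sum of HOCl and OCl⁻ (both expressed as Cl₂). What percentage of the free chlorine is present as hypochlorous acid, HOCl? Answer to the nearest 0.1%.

[OCl⁻]/[HOCl] = 10^(pH − pKa) = 10^(8.24 − 7.48) = 10^0.76 = 5.754.
Fraction as HOCl = 1 / (1 + 5.754) = 0.1481.

14.8%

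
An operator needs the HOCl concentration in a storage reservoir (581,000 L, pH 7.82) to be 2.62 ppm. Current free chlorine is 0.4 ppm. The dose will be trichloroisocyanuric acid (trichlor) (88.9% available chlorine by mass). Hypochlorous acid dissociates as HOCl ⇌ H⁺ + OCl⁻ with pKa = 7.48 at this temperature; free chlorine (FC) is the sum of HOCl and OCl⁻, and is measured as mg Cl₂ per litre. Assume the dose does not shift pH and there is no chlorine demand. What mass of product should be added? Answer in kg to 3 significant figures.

[OCl⁻]/[HOCl] = 10^(pH − pKa) = 10^(7.82 − 7.48) = 2.188; fraction as HOCl = 1/(1 + 2.188) = 0.3137.
Free chlorine required for 2.62 ppm HOCl: 2.62 / 0.3137 = 8.352 ppm.
FC to add: 8.352 − 0.4 = 7.952 mg/L as Cl₂.
Cl₂ equivalent: 7.952 mg/L × 581,000 L = 4620 g.
Product at 88.9% available Cl: 4620 / 0.889 = 5197 g.

5.20 kg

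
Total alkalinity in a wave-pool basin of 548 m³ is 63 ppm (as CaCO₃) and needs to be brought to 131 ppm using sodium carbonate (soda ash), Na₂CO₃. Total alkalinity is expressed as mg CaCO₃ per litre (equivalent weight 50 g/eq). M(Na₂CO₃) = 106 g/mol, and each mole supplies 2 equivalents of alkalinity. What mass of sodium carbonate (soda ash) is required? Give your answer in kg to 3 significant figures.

Volume: 548 m³ = 548,000 L.
Alkalinity to add: (131 − 63) = 68 mg/L as CaCO₃ × 548,000 L = 37,260 g as CaCO₃.
Equivalents: 37,260 g ÷ 50 g/eq = 745.3 eq.
Each mole of Na₂CO₃ supplies 2 eq, so 745.3 / 2 = 372.6 mol.
Mass: 372.6 mol × 106 g/mol = 39,500 g.

39.5 kg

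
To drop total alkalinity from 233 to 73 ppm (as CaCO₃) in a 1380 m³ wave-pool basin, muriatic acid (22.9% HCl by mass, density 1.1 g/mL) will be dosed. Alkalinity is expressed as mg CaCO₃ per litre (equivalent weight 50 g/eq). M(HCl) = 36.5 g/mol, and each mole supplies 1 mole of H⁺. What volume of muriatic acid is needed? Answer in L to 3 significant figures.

640 L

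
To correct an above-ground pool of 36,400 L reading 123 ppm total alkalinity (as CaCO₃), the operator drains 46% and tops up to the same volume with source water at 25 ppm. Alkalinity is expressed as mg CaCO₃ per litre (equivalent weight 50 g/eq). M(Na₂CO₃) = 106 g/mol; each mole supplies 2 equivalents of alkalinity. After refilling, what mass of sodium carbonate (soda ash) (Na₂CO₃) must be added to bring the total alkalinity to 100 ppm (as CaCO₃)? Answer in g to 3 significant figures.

After draining 46% and refilling: 123 × 0.54 + 25 × 0.46 = 77.92 ppm.
Deficit to target: 100 − 77.92 = 22.08 mg/L.
As CaCO₃: 22.08 mg/L × 36,400 L = 803.7 g; ÷ 50 g/eq ÷ 2 = 8.037 mol Na₂CO₃.
Mass: 8.037 × 106 = 851.9 g.

852 g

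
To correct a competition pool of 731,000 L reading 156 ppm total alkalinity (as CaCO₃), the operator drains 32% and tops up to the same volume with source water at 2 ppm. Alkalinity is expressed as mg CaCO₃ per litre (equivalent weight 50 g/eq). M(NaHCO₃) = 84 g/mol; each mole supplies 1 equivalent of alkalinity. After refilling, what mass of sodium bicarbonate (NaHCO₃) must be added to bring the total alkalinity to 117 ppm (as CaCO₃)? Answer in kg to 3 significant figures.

After draining 32% and refilling: 156 × 0.68 + 2 × 0.32 = 106.72 ppm.
Deficit to target: 117 − 106.72 = 10.28 mg/L.
As CaCO₃: 10.28 mg/L × 731,000 L = 7515 g; ÷ 50 g/eq ÷ 1 = 150.3 mol NaHCO₃.
Mass: 150.3 × 84 = 12,620 g.

12.6 kg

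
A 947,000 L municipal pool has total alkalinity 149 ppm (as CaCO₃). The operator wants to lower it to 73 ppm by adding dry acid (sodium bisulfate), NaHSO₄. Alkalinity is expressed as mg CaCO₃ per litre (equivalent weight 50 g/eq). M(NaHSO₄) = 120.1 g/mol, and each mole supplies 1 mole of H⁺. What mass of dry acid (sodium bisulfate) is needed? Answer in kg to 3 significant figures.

Alkalinity to neutralize: (149 − 73) = 76 mg/L as CaCO₃ × 947,000 L = 71,970 g as CaCO₃.
Equivalents of H⁺ required: 71,970 ÷ 50 g/eq = 1439 eq = 1439 mol NaHSO₄.
Mass of NaHSO₄: 1439 × 120.1 = 172,900 g.

173 kg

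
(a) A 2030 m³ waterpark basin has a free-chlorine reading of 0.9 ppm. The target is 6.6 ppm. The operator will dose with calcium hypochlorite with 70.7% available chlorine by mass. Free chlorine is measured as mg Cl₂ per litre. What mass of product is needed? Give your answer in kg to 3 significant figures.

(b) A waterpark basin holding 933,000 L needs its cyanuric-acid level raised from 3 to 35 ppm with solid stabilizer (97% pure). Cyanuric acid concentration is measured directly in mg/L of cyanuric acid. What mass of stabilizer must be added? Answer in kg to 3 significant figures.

(a) Volume: 2030 m³ = 2,030,000 L.
(a) Chlorine deficit: 6.6 − 0.9 = 5.7 ppm = 5.7 mg/L as Cl₂.
(a) Cl₂ equivalent needed: 5.7 mg/L × 2,030,000 L = 11,570,000 mg = 11,570 g.
(a) Product at 70.7% available chlorine: 11,570 / 0.707 = 16,370 g.

(b) CYA to add: (35 − 3) = 32 mg/L × 933,000 L = 29,860 g cyanuric acid.
(b) At 97% purity: 29,860 / 0.97 = 30,780 g product.

(a) 16.4 kg; (b) 30.8 kg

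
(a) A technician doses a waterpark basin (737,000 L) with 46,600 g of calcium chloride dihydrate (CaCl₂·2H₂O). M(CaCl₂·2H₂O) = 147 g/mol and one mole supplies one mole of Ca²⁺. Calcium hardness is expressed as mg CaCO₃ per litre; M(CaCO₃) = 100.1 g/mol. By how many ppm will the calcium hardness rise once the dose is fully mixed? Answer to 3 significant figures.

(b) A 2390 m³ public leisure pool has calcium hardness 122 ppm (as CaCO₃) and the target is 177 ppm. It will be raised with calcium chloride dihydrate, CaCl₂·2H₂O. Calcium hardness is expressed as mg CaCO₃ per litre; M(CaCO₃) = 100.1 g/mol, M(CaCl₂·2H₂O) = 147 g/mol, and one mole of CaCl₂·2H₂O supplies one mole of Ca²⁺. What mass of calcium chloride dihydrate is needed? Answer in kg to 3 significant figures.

(a) Moles of Ca²⁺: 46,600 g ÷ 147 g/mol = 317 mol.
(a) As CaCO₃: 317 mol × 100.1 g/mol = 31,730 g.
(a) Rise: 31,730 g / 737,000 L × 1000 = 43.06 mg/L.

(b) Volume: 2390 m³ = 2,390,000 L.
(b) Hardness to add: (177 − 122) = 55 mg/L as CaCO₃ × 2,390,000 L = 131,400 g as CaCO₃.
(b) Moles of Ca²⁺ (1 mol Ca²⁺ ≡ 1 mol CaCO₃): 131,400 / 100.1 g/mol = 1313 mol.
(b) Mass of CaCl₂·2H₂O: 1313 × 147 = 193,000 g.

(a) 43.1 ppm; (b) 193 kg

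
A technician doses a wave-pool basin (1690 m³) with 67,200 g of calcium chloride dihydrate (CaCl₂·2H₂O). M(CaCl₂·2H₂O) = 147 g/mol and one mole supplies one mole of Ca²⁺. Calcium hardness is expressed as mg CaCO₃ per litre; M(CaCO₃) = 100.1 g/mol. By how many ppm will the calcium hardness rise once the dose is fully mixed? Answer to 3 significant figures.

27.1 ppm

Volume: 1690 m³ = 1,690,000 L.
Moles of Ca²⁺: 67,200 g ÷ 147 g/mol = 457.1 mol.
As CaCO₃: 457.1 mol × 100.1 g/mol = 45,760 g.
Rise: 45,760 g / 1,690,000 L × 1000 = 27.08 mg/L.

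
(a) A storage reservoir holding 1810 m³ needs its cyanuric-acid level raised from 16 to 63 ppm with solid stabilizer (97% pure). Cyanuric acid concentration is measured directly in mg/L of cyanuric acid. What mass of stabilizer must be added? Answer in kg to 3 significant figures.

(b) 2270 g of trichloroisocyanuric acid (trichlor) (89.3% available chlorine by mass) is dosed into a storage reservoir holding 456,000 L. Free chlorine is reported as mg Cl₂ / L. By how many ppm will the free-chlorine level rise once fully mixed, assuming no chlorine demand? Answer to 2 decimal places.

(a) Volume: 1810 m³ = 1,810,000 L.
(a) CYA to add: (63 − 16) = 47 mg/L × 1,810,000 L = 85,070 g cyanuric acid.
(a) At 97% purity: 85,070 / 0.97 = 87,700 g product.

(b) Available chlorine delivered: 2270 g × 0.893 = 2027 g as Cl₂.
(b) Concentration rise: 2027 g / 456,000 L = 4.445 mg/L = 4.45 ppm.

(a) 87.7 kg; (b) 4.45 ppm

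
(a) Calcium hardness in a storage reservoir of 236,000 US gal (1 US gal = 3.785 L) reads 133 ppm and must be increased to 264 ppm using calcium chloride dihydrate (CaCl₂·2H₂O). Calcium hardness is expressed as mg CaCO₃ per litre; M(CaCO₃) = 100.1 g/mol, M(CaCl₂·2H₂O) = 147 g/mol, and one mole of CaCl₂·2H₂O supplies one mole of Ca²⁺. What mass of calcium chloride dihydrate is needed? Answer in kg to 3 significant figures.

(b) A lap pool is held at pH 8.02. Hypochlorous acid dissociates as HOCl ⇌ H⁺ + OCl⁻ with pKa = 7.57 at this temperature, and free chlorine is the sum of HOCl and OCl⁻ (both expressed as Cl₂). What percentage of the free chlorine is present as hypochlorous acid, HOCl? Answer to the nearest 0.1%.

(a) 172 kg; (b) 26.2%

(a) Volume: 236,000 US gal × 3.785 L/gal = 893,260 L.
(a) Hardness to add: (264 − 133) = 131 mg/L as CaCO₃ × 893,260 L = 117,000 g as CaCO₃.
(a) Moles of Ca²⁺ (1 mol Ca²⁺ ≡ 1 mol CaCO₃): 117,000 / 100.1 g/mol = 1169 mol.
(a) Mass of CaCl₂·2H₂O: 1169 × 147 = 171,800 g.

(b) [OCl⁻]/[HOCl] = 10^(pH − pKa) = 10^(8.02 − 7.57) = 10^0.45 = 2.818.
(b) Fraction as HOCl = 1 / (1 + 2.818) = 0.2619.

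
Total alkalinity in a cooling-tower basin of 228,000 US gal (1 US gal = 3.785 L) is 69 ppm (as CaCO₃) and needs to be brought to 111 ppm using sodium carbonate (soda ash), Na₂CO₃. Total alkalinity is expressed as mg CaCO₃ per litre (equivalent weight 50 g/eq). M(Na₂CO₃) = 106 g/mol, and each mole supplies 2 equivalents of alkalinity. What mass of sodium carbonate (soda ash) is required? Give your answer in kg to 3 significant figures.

38.4 kg

Volume: 228,000 US gal × 3.785 L/gal = 862,980 L.
Alkalinity to add: (111 − 69) = 42 mg/L as CaCO₃ × 862,980 L = 36,250 g as CaCO₃.
Equivalents: 36,250 g ÷ 50 g/eq = 724.9 eq.
Each mole of Na₂CO₃ supplies 2 eq, so 724.9 / 2 = 362.5 mol.
Mass: 362.5 mol × 106 g/mol = 38,420 g.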